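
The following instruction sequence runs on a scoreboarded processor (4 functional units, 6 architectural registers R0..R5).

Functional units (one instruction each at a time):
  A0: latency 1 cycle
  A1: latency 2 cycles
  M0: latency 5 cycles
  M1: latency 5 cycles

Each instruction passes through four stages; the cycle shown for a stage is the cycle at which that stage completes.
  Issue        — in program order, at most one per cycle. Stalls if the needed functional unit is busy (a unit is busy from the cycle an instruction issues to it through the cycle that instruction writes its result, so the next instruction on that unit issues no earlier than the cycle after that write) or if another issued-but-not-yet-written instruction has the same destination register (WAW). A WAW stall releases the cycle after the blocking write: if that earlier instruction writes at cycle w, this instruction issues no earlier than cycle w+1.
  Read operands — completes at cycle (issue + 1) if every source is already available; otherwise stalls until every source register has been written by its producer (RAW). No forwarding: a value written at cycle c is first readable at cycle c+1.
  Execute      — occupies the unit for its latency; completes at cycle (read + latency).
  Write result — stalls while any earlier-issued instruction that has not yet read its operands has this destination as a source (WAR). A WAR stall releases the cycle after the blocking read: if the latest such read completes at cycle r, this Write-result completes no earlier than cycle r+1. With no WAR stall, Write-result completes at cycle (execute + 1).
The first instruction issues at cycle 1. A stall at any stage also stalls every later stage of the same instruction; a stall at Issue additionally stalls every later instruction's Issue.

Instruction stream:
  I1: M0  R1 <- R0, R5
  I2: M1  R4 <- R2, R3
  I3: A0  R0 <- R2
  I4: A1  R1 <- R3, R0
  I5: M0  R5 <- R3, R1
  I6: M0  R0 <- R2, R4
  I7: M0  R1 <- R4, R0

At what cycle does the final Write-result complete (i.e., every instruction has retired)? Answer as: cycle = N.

cycle = 36

1) issue 1, read 2, done 7, write 8
2) issue 2, read 3, done 8, write 9
3) issue 3, read 4, done 5, write 6
4) issue 9, read 10, done 12, write 13  <WAW R1: wait I1 write@8>
5) issue 10, read 14, done 19, write 20  <RAW R1: wait I4 write@13>
6) issue 21, read 22, done 27, write 28  <struct: M0 busy until I5 writes@20>
7) issue 29, read 30, done 35, write 36  <struct: M0 busy until I6 writes@28>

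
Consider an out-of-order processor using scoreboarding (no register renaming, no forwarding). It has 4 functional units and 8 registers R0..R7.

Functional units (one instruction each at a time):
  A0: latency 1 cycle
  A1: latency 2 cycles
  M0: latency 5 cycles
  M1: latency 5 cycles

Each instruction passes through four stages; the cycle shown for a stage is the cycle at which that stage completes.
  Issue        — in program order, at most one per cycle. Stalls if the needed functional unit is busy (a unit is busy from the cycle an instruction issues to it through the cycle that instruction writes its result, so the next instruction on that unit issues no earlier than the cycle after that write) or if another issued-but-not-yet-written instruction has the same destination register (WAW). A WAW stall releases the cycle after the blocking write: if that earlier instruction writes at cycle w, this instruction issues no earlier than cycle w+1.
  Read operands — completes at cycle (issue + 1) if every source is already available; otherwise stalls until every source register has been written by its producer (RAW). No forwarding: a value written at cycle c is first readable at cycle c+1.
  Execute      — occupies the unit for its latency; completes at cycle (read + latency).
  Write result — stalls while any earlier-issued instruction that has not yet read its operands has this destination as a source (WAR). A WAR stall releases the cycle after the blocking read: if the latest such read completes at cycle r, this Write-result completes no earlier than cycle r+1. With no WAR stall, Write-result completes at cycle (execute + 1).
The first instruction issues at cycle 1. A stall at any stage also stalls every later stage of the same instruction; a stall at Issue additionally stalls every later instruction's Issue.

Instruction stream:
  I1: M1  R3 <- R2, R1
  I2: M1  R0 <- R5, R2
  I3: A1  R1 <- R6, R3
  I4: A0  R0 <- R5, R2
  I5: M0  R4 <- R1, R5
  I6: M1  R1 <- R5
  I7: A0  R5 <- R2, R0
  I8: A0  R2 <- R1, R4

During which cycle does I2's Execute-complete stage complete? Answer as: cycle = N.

cycle = 15

c1: issue I1 (M1)
c2: I1 read-ops
c7: I1 finished on M1
c8: I1→R3
c9: issue I2 (M1)
c10: I2 read-ops, issue I3 (A1)
c11: I3 read-ops
c13: I3 finished on A1
c14: I3→R1
c15: I2 finished on M1
c16: I2→R0
c17: issue I4 (A0)
c18: I4 read-ops, issue I5 (M0)
c19: I4 finished on A0, I5 read-ops, issue I6 (M1)
c20: I4→R0, I6 read-ops
c21: issue I7 (A0)
c22: I7 read-ops
c23: I7 finished on A0
c24: I5 finished on M0, I7→R5
c25: I5→R4, I6 finished on M1, issue I8 (A0)
c26: I6→R1
c27: I8 read-ops
c28: I8 finished on A0
c29: I8→R2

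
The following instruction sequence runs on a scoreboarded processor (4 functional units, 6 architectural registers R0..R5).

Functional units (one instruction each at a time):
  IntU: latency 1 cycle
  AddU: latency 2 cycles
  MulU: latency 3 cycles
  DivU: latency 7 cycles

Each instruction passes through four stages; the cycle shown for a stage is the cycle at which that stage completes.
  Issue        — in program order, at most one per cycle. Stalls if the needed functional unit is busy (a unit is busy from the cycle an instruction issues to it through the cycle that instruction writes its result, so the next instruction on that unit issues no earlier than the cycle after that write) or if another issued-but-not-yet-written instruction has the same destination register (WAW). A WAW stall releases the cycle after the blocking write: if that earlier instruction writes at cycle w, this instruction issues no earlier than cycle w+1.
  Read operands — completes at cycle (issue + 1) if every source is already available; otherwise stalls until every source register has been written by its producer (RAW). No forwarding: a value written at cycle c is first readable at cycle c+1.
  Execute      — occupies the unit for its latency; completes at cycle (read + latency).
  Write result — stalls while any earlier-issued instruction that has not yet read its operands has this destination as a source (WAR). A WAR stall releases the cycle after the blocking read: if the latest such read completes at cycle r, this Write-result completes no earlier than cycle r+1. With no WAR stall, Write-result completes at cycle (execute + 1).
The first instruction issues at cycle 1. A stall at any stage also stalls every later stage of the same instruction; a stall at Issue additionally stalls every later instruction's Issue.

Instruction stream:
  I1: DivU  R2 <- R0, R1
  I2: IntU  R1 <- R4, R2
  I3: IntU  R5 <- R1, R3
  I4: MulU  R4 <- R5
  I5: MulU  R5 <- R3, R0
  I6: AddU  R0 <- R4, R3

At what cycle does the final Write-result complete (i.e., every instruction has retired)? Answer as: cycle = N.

t=1  I1 dispatched to DivU
t=2  I1 operands ready · I2 dispatched to IntU
t=9  I1 complete
t=10  R2←I1
t=11  I2 operands ready
t=12  I2 complete
t=13  R1←I2
t=14  I3 dispatched to IntU
t=15  I3 operands ready · I4 dispatched to MulU
t=16  I3 complete
t=17  R5←I3
t=18  I4 operands ready
t=21  I4 complete
t=22  R4←I4
t=23  I5 dispatched to MulU
t=24  I5 operands ready · I6 dispatched to AddU
t=25  I6 operands ready
t=27  I5 complete · I6 complete
t=28  R5←I5 · R0←I6

cycle = 28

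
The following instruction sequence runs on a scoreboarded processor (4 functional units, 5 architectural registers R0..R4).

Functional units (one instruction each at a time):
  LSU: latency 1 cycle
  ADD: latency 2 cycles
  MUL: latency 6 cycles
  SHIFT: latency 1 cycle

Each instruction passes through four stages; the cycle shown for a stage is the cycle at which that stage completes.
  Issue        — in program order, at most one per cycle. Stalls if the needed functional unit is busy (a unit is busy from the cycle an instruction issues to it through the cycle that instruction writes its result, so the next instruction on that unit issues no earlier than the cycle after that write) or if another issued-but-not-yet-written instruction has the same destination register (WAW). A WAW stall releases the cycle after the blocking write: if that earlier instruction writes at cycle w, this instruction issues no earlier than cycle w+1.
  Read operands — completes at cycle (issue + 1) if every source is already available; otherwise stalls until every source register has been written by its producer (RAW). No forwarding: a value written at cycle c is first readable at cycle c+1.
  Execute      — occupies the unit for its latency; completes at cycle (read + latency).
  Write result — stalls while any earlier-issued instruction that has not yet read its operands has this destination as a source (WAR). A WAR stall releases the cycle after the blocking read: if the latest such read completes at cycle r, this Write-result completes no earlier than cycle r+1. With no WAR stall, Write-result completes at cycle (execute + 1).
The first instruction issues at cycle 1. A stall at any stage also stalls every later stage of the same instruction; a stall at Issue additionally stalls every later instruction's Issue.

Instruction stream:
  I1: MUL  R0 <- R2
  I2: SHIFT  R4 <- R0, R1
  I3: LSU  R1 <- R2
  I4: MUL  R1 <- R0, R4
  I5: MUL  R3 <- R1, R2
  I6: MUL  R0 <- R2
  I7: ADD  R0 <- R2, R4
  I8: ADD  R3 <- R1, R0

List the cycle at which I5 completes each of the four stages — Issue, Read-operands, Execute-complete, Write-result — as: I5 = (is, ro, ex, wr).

I5 = (21, 22, 28, 29)

I1  is:1  ro:2  ex:8  wr:9
I2  is:2  ro:10  ex:11  wr:12  — RAW R0: wait I1 write@9
I3  is:3  ro:4  ex:5  wr:11  — WAR R1: wait I2 read@10
I4  is:12  ro:13  ex:19  wr:20  — WAW R1: wait I3 write@11
I5  is:21  ro:22  ex:28  wr:29  — struct: MUL busy until I4 writes@20
I6  is:30  ro:31  ex:37  wr:38  — struct: MUL busy until I5 writes@29
I7  is:39  ro:40  ex:42  wr:43  — WAW R0: wait I6 write@38
I8  is:44  ro:45  ex:47  wr:48  — struct: ADD busy until I7 writes@43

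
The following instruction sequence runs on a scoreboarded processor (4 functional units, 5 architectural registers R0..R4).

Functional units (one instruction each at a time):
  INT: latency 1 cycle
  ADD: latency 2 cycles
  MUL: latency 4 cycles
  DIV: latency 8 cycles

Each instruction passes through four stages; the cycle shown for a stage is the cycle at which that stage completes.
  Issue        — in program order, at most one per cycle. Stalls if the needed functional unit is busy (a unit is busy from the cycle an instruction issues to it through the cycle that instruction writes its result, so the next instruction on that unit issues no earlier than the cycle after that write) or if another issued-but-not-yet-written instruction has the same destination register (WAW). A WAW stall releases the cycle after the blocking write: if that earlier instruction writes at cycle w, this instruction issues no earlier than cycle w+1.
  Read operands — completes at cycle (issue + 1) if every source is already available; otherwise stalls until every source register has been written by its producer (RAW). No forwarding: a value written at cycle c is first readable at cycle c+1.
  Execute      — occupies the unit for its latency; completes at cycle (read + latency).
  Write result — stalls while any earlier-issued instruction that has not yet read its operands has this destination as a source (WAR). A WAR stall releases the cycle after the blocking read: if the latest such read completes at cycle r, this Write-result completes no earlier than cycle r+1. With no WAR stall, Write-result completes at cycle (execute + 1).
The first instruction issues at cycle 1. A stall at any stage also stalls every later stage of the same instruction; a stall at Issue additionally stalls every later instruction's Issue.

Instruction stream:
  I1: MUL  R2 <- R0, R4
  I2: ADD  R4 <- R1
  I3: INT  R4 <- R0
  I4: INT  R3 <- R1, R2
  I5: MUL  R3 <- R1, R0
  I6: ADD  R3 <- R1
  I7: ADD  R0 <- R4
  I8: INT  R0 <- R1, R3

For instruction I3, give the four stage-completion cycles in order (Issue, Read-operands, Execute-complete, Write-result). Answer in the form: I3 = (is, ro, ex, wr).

I3 = (7, 8, 9, 10)

  I1 | 1 | 2 | 6 | 7
  I2 | 2 | 3 | 5 | 6
  I3 | 7 | 8 | 9 | 10   WAW R4: wait I2 write@6
  I4 | 11 | 12 | 13 | 14   struct: INT busy until I3 writes@10
  I5 | 15 | 16 | 20 | 21   WAW R3: wait I4 write@14
  I6 | 22 | 23 | 25 | 26   WAW R3: wait I5 write@21
  I7 | 27 | 28 | 30 | 31   struct: ADD busy until I6 writes@26
  I8 | 32 | 33 | 34 | 35   WAW R0: wait I7 write@31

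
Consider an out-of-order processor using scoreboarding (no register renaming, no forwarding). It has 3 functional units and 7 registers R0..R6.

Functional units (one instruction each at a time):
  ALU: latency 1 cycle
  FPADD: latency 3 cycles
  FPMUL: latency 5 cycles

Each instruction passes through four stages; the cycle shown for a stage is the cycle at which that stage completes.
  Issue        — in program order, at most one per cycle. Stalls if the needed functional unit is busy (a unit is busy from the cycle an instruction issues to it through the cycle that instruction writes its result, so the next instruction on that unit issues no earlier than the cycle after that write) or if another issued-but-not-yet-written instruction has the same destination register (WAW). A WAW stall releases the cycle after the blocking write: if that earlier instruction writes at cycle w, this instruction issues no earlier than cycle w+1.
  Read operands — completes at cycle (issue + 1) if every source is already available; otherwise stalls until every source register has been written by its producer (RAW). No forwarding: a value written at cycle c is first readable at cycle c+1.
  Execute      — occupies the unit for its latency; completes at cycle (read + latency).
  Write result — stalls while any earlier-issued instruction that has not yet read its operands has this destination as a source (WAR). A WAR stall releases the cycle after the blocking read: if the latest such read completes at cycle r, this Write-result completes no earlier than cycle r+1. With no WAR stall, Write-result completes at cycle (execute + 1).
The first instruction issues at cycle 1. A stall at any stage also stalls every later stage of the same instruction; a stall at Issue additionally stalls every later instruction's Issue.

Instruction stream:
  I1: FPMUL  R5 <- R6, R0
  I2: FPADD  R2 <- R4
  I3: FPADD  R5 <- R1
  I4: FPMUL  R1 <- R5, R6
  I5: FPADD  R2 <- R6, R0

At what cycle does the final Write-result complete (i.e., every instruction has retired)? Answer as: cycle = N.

I1: IS=1 RO=2 EX=7 WR=8
I2: IS=2 RO=3 EX=6 WR=7
I3: IS=9 RO=10 EX=13 WR=14  [WAW R5: wait I1 write@8]
I4: IS=10 RO=15 EX=20 WR=21  [RAW R5: wait I3 write@14]
I5: IS=15 RO=16 EX=19 WR=20  [struct: FPADD busy until I3 writes@14]

cycle = 21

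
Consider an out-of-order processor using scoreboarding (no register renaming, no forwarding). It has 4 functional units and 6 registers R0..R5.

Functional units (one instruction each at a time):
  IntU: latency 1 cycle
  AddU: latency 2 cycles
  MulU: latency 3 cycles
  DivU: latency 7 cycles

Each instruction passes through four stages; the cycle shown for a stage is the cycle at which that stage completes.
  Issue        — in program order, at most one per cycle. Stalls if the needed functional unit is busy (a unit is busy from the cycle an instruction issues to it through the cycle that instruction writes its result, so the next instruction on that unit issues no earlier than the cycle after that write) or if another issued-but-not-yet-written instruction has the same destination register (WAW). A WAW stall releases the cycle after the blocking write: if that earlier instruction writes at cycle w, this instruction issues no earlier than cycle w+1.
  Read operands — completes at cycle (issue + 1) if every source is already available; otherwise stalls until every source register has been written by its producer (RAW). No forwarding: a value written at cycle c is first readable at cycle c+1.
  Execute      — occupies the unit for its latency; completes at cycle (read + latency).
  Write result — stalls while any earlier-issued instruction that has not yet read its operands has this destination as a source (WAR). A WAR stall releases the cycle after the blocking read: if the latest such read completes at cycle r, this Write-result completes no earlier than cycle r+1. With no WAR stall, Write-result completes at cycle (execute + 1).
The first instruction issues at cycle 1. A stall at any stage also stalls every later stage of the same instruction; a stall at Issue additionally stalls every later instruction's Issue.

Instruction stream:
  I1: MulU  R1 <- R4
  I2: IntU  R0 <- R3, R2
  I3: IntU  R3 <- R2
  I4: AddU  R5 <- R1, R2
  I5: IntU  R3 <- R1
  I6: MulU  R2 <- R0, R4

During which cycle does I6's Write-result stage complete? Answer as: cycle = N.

[1] I1 issues→MulU
[2] I1 reads; I2 issues→IntU
[3] I2 reads
[4] I2 exec-done
[5] I1 exec-done; I2 writes R0
[6] I1 writes R1; I3 issues→IntU
[7] I3 reads; I4 issues→AddU
[8] I3 exec-done; I4 reads
[9] I3 writes R3
[10] I4 exec-done; I5 issues→IntU
[11] I4 writes R5; I5 reads; I6 issues→MulU
[12] I5 exec-done; I6 reads
[13] I5 writes R3
[15] I6 exec-done
[16] I6 writes R2

cycle = 16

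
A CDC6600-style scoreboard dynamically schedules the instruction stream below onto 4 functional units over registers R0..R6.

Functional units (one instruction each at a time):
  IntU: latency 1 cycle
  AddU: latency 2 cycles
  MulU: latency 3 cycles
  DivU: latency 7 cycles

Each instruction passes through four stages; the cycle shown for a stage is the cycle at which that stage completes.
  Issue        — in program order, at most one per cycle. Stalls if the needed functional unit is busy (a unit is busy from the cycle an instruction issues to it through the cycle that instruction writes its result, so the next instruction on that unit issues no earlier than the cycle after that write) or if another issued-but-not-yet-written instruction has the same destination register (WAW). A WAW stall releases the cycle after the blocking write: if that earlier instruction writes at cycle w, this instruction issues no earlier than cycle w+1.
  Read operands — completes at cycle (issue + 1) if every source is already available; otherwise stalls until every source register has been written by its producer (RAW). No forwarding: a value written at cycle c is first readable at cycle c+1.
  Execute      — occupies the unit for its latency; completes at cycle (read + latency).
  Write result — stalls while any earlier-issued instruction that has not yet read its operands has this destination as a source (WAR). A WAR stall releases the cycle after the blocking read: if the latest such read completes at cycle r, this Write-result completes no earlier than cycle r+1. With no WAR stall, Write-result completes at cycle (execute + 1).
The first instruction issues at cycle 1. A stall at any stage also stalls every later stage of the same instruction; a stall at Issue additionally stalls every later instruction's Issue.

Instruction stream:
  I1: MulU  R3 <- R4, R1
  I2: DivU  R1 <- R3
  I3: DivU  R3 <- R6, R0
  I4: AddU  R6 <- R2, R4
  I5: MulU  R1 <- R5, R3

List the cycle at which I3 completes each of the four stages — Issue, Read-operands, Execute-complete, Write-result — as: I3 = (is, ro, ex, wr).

I3 = (16, 17, 24, 25)

1) issue 1, read 2, done 5, write 6
2) issue 2, read 7, done 14, write 15  <RAW R3: wait I1 write@6>
3) issue 16, read 17, done 24, write 25  <struct: DivU busy until I2 writes@15>
4) issue 17, read 18, done 20, write 21
5) issue 18, read 26, done 29, write 30  <RAW R3: wait I3 write@25>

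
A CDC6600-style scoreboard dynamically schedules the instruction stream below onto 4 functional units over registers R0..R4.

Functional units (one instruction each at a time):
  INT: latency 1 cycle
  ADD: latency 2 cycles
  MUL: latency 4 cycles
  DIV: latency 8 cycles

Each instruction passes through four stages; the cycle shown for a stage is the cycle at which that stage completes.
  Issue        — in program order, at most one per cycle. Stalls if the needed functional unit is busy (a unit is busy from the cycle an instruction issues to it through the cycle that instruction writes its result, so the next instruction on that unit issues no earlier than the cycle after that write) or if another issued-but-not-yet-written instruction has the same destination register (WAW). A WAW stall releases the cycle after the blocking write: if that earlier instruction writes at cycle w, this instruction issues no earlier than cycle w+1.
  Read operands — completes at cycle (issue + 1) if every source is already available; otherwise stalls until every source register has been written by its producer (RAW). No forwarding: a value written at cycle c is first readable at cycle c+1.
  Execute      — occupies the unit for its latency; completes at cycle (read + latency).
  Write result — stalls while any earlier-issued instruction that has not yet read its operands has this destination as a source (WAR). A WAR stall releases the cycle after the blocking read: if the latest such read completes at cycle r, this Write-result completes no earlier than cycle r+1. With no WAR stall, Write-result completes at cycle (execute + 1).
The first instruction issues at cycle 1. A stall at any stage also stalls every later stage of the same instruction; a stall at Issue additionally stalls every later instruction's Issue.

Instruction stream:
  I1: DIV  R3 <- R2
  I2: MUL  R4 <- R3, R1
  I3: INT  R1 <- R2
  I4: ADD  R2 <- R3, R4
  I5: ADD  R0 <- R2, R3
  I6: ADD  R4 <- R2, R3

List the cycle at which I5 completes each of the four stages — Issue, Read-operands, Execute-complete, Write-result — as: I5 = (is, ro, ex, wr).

[1] I1 dispatched to DIV
[2] I1 operands ready, I2 dispatched to MUL
[3] I3 dispatched to INT
[4] I3 operands ready, I4 dispatched to ADD
[5] I3 complete
[10] I1 complete
[11] R3←I1
[12] I2 operands ready
[13] R1←I3
[16] I2 complete
[17] R4←I2
[18] I4 operands ready
[20] I4 complete
[21] R2←I4
[22] I5 dispatched to ADD
[23] I5 operands ready
[25] I5 complete
[26] R0←I5
[27] I6 dispatched to ADD
[28] I6 operands ready
[30] I6 complete
[31] R4←I6

I5 = (22, 23, 25, 26)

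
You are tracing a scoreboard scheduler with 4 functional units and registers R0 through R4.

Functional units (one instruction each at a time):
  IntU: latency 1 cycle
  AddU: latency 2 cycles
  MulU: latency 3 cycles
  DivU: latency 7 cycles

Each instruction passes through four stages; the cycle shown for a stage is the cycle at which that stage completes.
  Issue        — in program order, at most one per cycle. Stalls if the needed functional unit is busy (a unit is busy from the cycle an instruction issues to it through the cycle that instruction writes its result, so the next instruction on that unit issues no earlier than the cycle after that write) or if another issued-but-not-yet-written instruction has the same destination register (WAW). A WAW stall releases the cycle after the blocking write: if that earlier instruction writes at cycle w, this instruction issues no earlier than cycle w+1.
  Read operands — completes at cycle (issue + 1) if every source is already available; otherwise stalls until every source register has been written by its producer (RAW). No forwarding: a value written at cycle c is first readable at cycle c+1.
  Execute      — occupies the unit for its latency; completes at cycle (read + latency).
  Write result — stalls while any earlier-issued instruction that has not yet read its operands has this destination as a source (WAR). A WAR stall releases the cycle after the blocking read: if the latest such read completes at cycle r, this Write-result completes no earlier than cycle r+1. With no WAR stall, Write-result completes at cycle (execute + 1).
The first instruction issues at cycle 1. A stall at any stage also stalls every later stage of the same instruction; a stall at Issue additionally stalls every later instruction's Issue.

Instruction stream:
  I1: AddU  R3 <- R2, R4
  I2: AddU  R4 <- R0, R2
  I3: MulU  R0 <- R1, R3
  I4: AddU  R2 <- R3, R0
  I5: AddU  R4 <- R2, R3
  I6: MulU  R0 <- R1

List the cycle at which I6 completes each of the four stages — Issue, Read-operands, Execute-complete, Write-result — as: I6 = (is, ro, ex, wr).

I6 = (18, 19, 22, 23)

I1  is:1  ro:2  ex:4  wr:5
I2  is:6  ro:7  ex:9  wr:10  — struct: AddU busy until I1 writes@5
I3  is:7  ro:8  ex:11  wr:12
I4  is:11  ro:13  ex:15  wr:16  — struct: AddU busy until I2 writes@10, RAW R0: wait I3 write@12
I5  is:17  ro:18  ex:20  wr:21  — struct: AddU busy until I4 writes@16
I6  is:18  ro:19  ex:22  wr:23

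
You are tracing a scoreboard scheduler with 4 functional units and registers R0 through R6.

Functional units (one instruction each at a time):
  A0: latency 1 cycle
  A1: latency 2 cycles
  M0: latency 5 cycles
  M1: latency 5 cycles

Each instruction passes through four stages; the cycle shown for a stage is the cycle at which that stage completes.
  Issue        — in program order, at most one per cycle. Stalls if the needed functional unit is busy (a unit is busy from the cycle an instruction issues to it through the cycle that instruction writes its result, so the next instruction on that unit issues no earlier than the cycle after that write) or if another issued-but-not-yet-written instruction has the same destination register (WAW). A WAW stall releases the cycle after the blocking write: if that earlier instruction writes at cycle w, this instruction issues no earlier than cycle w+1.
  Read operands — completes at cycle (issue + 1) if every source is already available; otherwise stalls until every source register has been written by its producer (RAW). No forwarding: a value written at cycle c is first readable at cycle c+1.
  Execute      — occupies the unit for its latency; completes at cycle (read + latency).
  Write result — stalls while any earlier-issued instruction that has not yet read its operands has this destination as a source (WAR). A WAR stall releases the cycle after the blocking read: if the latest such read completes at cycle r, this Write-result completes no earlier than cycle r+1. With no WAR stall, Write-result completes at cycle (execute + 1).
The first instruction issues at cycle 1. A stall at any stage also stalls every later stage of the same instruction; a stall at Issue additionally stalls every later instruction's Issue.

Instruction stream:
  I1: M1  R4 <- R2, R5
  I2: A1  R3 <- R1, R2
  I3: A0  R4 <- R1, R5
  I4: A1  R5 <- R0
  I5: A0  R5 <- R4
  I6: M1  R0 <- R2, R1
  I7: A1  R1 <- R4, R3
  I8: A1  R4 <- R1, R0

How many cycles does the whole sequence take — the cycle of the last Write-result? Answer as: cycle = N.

cycle = 27

t=1  I1 dispatched to M1
t=2  I1 operands ready; I2 dispatched to A1
t=3  I2 operands ready
t=5  I2 complete
t=6  R3←I2
t=7  I1 complete
t=8  R4←I1
t=9  I3 dispatched to A0
t=10  I3 operands ready; I4 dispatched to A1
t=11  I3 complete; I4 operands ready
t=12  R4←I3
t=13  I4 complete
t=14  R5←I4
t=15  I5 dispatched to A0
t=16  I5 operands ready; I6 dispatched to M1
t=17  I5 complete; I6 operands ready; I7 dispatched to A1
t=18  R5←I5; I7 operands ready
t=20  I7 complete
t=21  R1←I7
t=22  I6 complete; I8 dispatched to A1
t=23  R0←I6
t=24  I8 operands ready
t=26  I8 complete
t=27  R4←I8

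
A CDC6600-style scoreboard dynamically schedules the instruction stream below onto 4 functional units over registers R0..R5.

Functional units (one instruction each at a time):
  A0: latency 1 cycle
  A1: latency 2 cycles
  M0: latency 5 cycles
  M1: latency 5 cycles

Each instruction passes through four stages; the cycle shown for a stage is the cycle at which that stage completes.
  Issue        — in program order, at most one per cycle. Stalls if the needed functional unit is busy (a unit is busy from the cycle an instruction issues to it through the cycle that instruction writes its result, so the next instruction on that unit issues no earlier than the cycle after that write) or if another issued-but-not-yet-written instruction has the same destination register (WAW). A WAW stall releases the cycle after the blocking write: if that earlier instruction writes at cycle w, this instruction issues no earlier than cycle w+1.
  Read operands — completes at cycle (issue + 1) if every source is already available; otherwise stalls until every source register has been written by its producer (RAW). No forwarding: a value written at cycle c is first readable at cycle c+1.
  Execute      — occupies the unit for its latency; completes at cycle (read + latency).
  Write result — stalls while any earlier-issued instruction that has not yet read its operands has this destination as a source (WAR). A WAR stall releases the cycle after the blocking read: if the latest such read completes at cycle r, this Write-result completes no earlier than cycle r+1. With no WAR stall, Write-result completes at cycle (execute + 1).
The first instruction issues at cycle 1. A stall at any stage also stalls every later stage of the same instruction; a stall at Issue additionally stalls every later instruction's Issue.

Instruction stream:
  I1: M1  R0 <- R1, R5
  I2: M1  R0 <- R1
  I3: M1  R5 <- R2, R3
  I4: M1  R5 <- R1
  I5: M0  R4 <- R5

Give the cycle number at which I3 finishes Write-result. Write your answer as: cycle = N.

cycle = 24

c1: I1→M1
c2: I1 RO
c7: I1 EX
c8: I1 WR R0
c9: I2→M1
c10: I2 RO
c15: I2 EX
c16: I2 WR R0
c17: I3→M1
c18: I3 RO
c23: I3 EX
c24: I3 WR R5
c25: I4→M1
c26: I4 RO; I5→M0
c31: I4 EX
c32: I4 WR R5
c33: I5 RO
c38: I5 EX
c39: I5 WR R4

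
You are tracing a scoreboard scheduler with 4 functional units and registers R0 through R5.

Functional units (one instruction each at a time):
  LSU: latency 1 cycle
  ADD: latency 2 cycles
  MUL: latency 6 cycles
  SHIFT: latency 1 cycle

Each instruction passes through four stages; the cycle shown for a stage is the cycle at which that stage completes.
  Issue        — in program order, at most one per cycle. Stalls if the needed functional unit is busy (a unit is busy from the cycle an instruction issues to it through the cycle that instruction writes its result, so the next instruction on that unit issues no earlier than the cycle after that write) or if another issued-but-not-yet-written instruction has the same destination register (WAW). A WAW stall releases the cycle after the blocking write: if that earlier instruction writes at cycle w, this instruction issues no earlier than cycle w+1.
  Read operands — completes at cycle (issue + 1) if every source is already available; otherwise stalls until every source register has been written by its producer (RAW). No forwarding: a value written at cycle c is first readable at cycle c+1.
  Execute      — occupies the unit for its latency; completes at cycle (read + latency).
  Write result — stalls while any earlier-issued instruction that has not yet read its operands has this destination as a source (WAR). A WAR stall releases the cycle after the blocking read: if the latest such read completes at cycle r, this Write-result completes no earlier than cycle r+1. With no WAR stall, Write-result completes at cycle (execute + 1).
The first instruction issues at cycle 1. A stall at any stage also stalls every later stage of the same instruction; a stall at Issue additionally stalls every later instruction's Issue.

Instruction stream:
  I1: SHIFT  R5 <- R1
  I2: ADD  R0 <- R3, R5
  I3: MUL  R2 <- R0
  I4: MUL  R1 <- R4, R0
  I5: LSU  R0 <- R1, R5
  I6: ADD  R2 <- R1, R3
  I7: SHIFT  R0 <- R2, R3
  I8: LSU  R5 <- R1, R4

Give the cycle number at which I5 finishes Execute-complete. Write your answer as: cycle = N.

t=1  I1→SHIFT
t=2  I1 RO; I2→ADD
t=3  I1 EX; I3→MUL
t=4  I1 WR R5
t=5  I2 RO
t=7  I2 EX
t=8  I2 WR R0
t=9  I3 RO
t=15  I3 EX
t=16  I3 WR R2
t=17  I4→MUL
t=18  I4 RO; I5→LSU
t=19  I6→ADD
t=24  I4 EX
t=25  I4 WR R1
t=26  I5 RO; I6 RO
t=27  I5 EX
t=28  I5 WR R0; I6 EX
t=29  I6 WR R2; I7→SHIFT
t=30  I7 RO; I8→LSU
t=31  I7 EX; I8 RO
t=32  I7 WR R0; I8 EX
t=33  I8 WR R5

cycle = 27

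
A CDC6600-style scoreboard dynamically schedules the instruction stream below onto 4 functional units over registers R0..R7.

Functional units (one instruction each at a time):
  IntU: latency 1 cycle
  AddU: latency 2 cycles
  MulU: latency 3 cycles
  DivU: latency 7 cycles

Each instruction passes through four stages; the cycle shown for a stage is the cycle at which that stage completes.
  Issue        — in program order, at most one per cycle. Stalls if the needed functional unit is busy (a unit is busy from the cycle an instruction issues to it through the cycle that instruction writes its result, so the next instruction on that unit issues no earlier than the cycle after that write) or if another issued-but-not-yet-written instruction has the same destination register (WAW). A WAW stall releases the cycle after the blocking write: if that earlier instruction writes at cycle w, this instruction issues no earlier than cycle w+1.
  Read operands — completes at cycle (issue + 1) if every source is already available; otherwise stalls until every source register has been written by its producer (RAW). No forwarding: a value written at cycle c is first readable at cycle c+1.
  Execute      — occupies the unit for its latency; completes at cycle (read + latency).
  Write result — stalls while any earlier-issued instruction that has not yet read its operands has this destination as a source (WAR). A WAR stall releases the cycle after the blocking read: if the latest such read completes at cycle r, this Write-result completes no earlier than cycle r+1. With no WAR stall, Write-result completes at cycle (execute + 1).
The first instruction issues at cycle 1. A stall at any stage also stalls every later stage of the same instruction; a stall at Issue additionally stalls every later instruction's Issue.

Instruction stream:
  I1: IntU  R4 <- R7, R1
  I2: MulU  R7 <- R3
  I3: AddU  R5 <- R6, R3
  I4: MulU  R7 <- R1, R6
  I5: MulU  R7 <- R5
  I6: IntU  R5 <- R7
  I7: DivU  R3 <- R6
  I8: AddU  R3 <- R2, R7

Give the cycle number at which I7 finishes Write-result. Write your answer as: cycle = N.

t=1  I1 dispatched to IntU
t=2  I1 operands ready · I2 dispatched to MulU
t=3  I1 complete · I2 operands ready · I3 dispatched to AddU
t=4  R4←I1 · I3 operands ready
t=6  I2 complete · I3 complete
t=7  R7←I2 · R5←I3
t=8  I4 dispatched to MulU
t=9  I4 operands ready
t=12  I4 complete
t=13  R7←I4
t=14  I5 dispatched to MulU
t=15  I5 operands ready · I6 dispatched to IntU
t=16  I7 dispatched to DivU
t=17  I7 operands ready
t=18  I5 complete
t=19  R7←I5
t=20  I6 operands ready
t=21  I6 complete
t=22  R5←I6
t=24  I7 complete
t=25  R3←I7
t=26  I8 dispatched to AddU
t=27  I8 operands ready
t=29  I8 complete
t=30  R3←I8

cycle = 25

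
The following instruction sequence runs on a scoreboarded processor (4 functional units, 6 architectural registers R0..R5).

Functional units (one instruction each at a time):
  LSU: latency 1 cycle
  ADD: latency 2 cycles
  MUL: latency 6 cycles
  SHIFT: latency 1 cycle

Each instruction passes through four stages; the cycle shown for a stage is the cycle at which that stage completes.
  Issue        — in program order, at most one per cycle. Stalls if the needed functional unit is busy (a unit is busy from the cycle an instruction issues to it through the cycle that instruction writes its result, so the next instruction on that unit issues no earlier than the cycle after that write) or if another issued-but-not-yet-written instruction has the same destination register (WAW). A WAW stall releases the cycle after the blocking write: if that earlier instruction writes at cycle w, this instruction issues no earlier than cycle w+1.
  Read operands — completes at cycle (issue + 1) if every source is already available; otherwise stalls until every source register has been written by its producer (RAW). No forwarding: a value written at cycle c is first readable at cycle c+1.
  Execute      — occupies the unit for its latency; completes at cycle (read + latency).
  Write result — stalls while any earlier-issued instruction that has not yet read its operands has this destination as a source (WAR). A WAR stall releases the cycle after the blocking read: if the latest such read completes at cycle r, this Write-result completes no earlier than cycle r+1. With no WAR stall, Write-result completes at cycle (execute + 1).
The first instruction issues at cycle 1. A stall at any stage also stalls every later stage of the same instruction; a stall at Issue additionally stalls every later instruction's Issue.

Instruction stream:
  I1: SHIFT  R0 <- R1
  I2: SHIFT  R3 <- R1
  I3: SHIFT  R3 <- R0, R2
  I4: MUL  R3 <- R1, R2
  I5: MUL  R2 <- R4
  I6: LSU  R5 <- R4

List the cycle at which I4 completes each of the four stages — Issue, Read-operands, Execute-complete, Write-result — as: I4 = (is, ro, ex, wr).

I4 = (13, 14, 20, 21)

I1: IS=1 RO=2 EX=3 WR=4
I2: IS=5 RO=6 EX=7 WR=8  [struct: SHIFT busy until I1 writes@4]
I3: IS=9 RO=10 EX=11 WR=12  [struct: SHIFT busy until I2 writes@8]
I4: IS=13 RO=14 EX=20 WR=21  [WAW R3: wait I3 write@12]
I5: IS=22 RO=23 EX=29 WR=30  [struct: MUL busy until I4 writes@21]
I6: IS=23 RO=24 EX=25 WR=26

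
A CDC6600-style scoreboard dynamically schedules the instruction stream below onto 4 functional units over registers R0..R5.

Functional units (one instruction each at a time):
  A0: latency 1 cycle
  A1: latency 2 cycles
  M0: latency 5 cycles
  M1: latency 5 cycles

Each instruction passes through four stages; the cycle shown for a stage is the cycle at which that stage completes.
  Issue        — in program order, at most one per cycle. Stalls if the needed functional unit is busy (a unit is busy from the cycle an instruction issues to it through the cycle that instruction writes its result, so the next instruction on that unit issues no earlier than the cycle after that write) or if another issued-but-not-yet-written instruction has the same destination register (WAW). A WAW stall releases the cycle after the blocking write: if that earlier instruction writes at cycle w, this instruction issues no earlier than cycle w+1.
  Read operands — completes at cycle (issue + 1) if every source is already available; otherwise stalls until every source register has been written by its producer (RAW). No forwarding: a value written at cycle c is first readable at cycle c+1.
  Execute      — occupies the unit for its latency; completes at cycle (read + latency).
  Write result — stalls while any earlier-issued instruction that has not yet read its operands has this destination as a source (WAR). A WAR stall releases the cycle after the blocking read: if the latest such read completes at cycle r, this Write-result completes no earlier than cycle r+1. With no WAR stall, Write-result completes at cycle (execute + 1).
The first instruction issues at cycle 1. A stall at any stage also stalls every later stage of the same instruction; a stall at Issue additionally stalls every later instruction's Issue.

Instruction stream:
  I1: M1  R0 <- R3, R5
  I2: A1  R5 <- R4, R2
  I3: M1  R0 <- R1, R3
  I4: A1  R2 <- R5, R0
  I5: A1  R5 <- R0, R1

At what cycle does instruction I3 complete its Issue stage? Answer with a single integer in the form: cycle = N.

cycle = 9

  I1 | 1 | 2 | 7 | 8
  I2 | 2 | 3 | 5 | 6
  I3 | 9 | 10 | 15 | 16   struct: M1 busy until I1 writes@8
  I4 | 10 | 17 | 19 | 20   RAW R0: wait I3 write@16
  I5 | 21 | 22 | 24 | 25   struct: A1 busy until I4 writes@20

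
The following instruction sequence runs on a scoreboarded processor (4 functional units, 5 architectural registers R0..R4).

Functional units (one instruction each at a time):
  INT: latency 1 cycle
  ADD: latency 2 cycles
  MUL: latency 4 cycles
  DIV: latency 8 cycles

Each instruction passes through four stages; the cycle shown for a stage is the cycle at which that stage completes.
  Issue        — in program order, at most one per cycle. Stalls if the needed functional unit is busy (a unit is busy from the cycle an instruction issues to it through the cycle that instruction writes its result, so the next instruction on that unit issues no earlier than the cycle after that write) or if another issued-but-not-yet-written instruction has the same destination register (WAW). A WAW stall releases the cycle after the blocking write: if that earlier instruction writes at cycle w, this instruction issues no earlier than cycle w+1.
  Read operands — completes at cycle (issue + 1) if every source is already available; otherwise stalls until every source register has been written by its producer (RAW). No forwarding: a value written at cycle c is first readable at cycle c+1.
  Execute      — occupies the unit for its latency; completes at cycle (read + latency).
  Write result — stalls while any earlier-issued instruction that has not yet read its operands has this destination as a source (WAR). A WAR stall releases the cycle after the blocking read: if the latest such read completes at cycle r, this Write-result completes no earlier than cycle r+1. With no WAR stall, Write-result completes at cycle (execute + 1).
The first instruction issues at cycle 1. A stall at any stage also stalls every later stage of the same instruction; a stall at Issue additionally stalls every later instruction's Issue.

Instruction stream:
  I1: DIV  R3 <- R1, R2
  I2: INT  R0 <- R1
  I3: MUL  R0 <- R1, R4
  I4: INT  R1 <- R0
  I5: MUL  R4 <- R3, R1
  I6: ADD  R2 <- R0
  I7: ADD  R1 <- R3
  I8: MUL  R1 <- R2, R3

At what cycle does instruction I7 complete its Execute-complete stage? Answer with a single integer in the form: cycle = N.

cycle = 22

[I1] 1/2/10/11
[I2] 2/3/4/5
[I3] 6/7/11/12  (WAW R0: wait I2 write@5)
[I4] 7/13/14/15  (RAW R0: wait I3 write@12)
[I5] 13/16/20/21  (struct: MUL busy until I3 writes@12; RAW R1: wait I4 write@15)
[I6] 14/15/17/18
[I7] 19/20/22/23  (struct: ADD busy until I6 writes@18)
[I8] 24/25/29/30  (WAW R1: wait I7 write@23)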